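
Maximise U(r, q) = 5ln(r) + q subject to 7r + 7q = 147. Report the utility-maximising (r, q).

r* = 5, q* = 16

MU_r = 5/r, MU_q = 1.
MRS = 5/r ÷ 1.
Tangency: set MRS = p_r/p_q = 7/7 = 1.
MRS depends only on r: 5/r = 1 ⇒ r* = 5/1 = 5.
From the budget, 7·q = 147 − 7·5 = 112, so q* = 16.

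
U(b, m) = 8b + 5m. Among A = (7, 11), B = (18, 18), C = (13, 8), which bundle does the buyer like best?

Bundle B

Evaluate utility at each bundle:
U(A) = 111.
U(B) = 234.
U(C) = 144.
Highest utility is B, so B ≻ C ≻ A.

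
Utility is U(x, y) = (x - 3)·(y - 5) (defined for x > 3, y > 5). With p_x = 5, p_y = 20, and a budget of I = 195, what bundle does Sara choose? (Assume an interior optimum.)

MU_x = (y−5), MU_y = (x−3).
MRS = (y−5)/(x−3).
Tangency: set MRS = p_x/p_y = 5/20 = 0.25.
So (y − 5)/(x − 3) = 0.25, i.e. (y − 5) = 0.25·(x − 3).
Rewrite the budget in excess-of-subsistence terms: 5·(x − 3) + 20·(y − 5) = 195 − 5·3 − 20·5 = 80.
Substituting, 10·(x − 3) = 80, so x − 3 = 8 and x* = 11.
Then y − 5 = 0.25·8 = 2, so y* = 7.

x* = 11, y* = 7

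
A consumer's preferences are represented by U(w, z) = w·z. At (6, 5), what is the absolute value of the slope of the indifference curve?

MRS = 5/6

MU_w = z and MU_z = w.
MRS = MU_w/MU_z = z/w.
At (6, 5): MRS = 5/6.
The indifference curve has slope −5/6 at this bundle.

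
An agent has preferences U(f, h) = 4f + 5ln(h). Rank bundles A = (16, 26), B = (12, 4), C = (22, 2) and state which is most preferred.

Bundle C

Evaluate utility at each bundle:
U(A) = 80.290.
U(B) = 54.931.
U(C) = 91.466.
Highest utility is C, so C ≻ A ≻ B.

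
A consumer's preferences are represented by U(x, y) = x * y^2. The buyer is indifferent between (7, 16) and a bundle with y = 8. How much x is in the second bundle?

U(7, 16) = 1792.
Set U(x, 8) = 1792 and solve.
With y = 8: 8^2 = 64, so x = 1792/64 = 28.
Check: U(28, 8) = 1792.

x = 28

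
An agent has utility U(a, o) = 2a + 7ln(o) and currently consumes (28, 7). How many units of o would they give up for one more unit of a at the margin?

MU_a = 2, MU_o = 7/o.
MRS = 2 ÷ (7/o).
At (28, 7): MRS = 2.
So at (28, 7) the consumer would give up 2 units of o for one more unit of a.

MRS = 2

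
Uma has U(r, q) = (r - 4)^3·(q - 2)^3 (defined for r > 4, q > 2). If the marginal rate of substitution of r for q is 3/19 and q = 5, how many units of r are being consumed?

r = 23

MU_r = 3·(r−4)^2·(q−2)^3, MU_q = 3·(r−4)^3·(q−2)^2.
MRS = (q−2)/(r−4).
Substitute q = 5: MRS = 3/(r − 4). Setting this equal to 3/19 gives r − 4 = 3/(3/19) = 19, so r = 23.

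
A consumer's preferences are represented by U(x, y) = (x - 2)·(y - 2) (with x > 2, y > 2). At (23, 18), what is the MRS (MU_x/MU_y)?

MRS = 16/21

MU_x = (y−2), MU_y = (x−2).
MRS = (y−2)/(x−2).
At (23, 18): MRS = 16/21.
That is, one extra unit of x is worth 16/21 units of y at the margin.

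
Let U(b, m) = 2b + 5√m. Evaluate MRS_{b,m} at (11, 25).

MRS = 4

MU_b = 2, MU_m = 5/(2√m).
MRS = 2 ÷ (5/(2√m)).
At (11, 25): MRS = 4.
That is, one extra unit of b is worth 4 units of m at the margin.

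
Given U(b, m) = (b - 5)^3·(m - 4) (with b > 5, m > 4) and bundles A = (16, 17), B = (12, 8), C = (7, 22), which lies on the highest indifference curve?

Evaluate utility at each bundle:
U(A) = 17303.
U(B) = 1372.
U(C) = 144.
Highest utility is A, so A ≻ B ≻ C.

Bundle A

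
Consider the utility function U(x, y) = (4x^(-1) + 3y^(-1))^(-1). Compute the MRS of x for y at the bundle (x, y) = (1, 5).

MRS = 100/3

For CES with ρ = -1, MRS = (4/3)·(y/x)^2.
At (1, 5): MRS = 100/3.
That is, one extra unit of x is worth 100/3 units of y at the margin.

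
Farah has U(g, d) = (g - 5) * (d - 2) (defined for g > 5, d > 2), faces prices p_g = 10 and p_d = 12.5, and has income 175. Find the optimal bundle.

MU_g = (d−2), MU_d = (g−5).
MRS = (d−2)/(g−5).
Tangency: set MRS = p_g/p_d = 10/12.5 = 0.8.
So (d − 2)/(g − 5) = 0.8, i.e. (d − 2) = 0.8·(g − 5).
Rewrite the budget in excess-of-subsistence terms: 10·(g − 5) + 12.5·(d − 2) = 175 − 10·5 − 12.5·2 = 100.
Substituting, 20·(g − 5) = 100, so g − 5 = 5 and g* = 10.
Then d − 2 = 0.8·5 = 4, so d* = 6.

g* = 10, d* = 6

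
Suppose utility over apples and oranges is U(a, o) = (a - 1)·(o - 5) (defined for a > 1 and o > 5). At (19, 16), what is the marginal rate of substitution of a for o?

MU_a = (o−5), MU_o = (a−1).
MRS = (o−5)/(a−1).
At (19, 16): MRS = 11/18.
So at (19, 16) the consumer would give up 11/18 units of o for one more unit of a.

MRS = 11/18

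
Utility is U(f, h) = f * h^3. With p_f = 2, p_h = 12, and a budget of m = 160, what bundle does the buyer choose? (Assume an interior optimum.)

MU_f = h^3 and MU_h = 3·f·h^2.
MRS = MU_f/MU_h = (1/3)·h/f.
Tangency: set MRS = p_f/p_h = 2/12 = 1/6.
So (1/3)·h/f = 1/6, i.e. h = 0.5·f.
Substitute into the budget 2·f + 12·h = 160: 8·f = 160, so f* = 20.
Then h* = 0.5·20 = 10.

f* = 20, h* = 10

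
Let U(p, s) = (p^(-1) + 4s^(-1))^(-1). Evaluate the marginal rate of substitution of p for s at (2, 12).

For CES with ρ = -1, MRS = (1/4)·(s/p)^2.
At (2, 12): MRS = 9.
The indifference curve has slope −9 at this bundle.

MRS = 9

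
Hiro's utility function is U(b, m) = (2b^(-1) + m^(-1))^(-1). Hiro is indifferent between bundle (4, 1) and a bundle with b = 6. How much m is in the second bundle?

m = 6/7

U depends on (b, m) only through S = 2b^(-1) + m^(-1), so equal utility means equal S. At (4, 1): S = 1.5.
With b = 6: 2·6^(-1) = 1/3, so m^(-1) = 1.5 − 1/3 = 7/6.
Hence m = 1/(7/6) = 6/7.
Check: U(6, 6/7) = 0.6667.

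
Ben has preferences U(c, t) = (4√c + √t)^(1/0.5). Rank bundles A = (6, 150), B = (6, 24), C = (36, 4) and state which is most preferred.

Evaluate utility at each bundle:
U(A) = 486.000.
U(B) = 216.000.
U(C) = 676.000.
Highest utility is C, so C ≻ A ≻ B.

Bundle C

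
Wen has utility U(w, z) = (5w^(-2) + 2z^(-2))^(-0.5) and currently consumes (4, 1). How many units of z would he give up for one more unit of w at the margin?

MRS = 5/128

For CES with ρ = -2, MRS = (5/2)·(z/w)^3.
At (4, 1): MRS = 5/128.
The indifference curve has slope −5/128 at this bundle.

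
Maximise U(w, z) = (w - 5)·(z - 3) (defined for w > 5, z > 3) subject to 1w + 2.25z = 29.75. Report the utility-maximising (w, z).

MU_w = (z−3), MU_z = (w−5).
MRS = (z−3)/(w−5).
Tangency: set MRS = p_w/p_z = 1/2.25 = 4/9.
So (z − 3)/(w − 5) = 4/9, i.e. (z − 3) = (4/9)·(w − 5).
Rewrite the budget in excess-of-subsistence terms: 1·(w − 5) + 2.25·(z − 3) = 29.75 − 1·5 − 2.25·3 = 18.
Substituting, 2·(w − 5) = 18, so w − 5 = 9 and w* = 14.
Then z − 3 = (4/9)·9 = 4, so z* = 7.

w* = 14, z* = 7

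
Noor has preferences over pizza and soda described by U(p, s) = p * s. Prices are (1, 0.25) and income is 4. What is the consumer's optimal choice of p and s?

p* = 2, s* = 8

MU_p = s and MU_s = p.
MRS = MU_p/MU_s = s/p.
Tangency: set MRS = p_p/p_s = 1/0.25 = 4.
So s/p = 4, i.e. s = 4·p.
Substitute into the budget 1·p + 0.25·s = 4: 2·p = 4, so p* = 2.
Then s* = 4·2 = 8.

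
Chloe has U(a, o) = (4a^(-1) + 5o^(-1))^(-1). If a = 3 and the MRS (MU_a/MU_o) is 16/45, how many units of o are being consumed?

For CES with ρ = -1, MRS = (4/5)·(o/a)^2.
Setting (4/5)·(o/3)^2 = 16/45 gives (o/3)^2 = 4/9, so o/3 = 2/3 and o = 2.

o = 2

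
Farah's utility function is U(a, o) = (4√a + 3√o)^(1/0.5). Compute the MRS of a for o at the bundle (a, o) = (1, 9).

MRS = 4

For CES with ρ = 0.5, MRS = (4/3)·√(o/a).
At (1, 9): MRS = 4.
That is, one extra unit of a is worth 4 units of o at the margin.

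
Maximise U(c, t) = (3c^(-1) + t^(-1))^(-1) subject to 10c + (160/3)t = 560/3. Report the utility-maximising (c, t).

For CES with ρ = -1, MRS = (3/1)·(t/c)^2.
Tangency: set MRS = p_c/p_t = 10/(160/3) = 3/16.
So (t/c)^2 = 1/16; taking the square root, t/c = 0.25, i.e. t = 0.25·c.
Substitute into the budget 10·c + (160/3)·t = 560/3: (70/3)·c = 560/3, so c* = 8 and t* = 0.25·8 = 2.

c* = 8, t* = 2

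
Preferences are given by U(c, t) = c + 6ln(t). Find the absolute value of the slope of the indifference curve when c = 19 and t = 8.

MRS = 4/3

MU_c = 1, MU_t = 6/t.
MRS = 1 ÷ (6/t).
At (19, 8): MRS = 4/3.
The indifference curve has slope −4/3 at this bundle.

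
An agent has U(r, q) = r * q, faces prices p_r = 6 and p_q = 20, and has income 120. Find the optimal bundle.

MU_r = q and MU_q = r.
MRS = MU_r/MU_q = q/r.
Tangency: set MRS = p_r/p_q = 6/20 = 0.3.
So q/r = 0.3, i.e. q = 0.3·r.
Substitute into the budget 6·r + 20·q = 120: 12·r = 120, so r* = 10.
Then q* = 0.3·10 = 3.

r* = 10, q* = 3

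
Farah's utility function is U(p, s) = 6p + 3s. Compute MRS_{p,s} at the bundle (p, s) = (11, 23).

MU_p = 6, MU_s = 3, so MRS = 6/3 = 2 at every bundle.
At (11, 23): MRS = 2.
That is, one extra unit of p is worth 2 units of s at the margin.

MRS = 2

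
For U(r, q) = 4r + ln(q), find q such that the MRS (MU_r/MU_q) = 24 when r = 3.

MU_r = 4, MU_q = 1/q.
MRS = 4 ÷ (1/q).
MRS depends only on q: 4·q = 24 ⇒ q = 24/4 = 6.

q = 6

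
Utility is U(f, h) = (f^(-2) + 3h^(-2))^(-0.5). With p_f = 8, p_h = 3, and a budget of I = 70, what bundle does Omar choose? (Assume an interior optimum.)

For CES with ρ = -2, MRS = (1/3)·(h/f)^3.
Tangency: set MRS = p_f/p_h = 8/3.
So (h/f)^3 = 8; taking the cube root, h/f = 2, i.e. h = 2·f.
Substitute into the budget 8·f + 3·h = 70: 14·f = 70, so f* = 5 and h* = 2·5 = 10.

f* = 5, h* = 10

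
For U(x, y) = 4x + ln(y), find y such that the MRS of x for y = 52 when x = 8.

y = 13

MU_x = 4, MU_y = 1/y.
MRS = 4 ÷ (1/y).
MRS depends only on y: 4·y = 52 ⇒ y = 52/4 = 13.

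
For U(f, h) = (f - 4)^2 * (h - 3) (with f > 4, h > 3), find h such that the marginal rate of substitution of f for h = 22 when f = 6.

h = 25

MU_f = 2·(f−4)·(h−3), MU_h = (f−4)^2.
MRS = (2/1)·(h−3)/(f−4).
Substitute f = 6: MRS = (h − 3)/1. Setting this equal to 22 gives h − 3 = 22·1 = 22, so h = 25.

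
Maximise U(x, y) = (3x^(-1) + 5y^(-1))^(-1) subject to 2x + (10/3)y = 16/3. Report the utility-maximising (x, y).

x* = 1, y* = 1

For CES with ρ = -1, MRS = (3/5)·(y/x)^2.
Tangency: set MRS = p_x/p_y = 2/(10/3) = 0.6.
So (y/x)^2 = 1; taking the square root, y/x = 1, i.e. y = x.
Substitute into the budget 2·x + (10/3)·y = 16/3: (16/3)·x = 16/3, so x* = 1 and y* = 1.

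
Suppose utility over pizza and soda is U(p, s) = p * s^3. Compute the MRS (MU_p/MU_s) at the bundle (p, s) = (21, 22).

MU_p = s^3 and MU_s = 3·p·s^2.
MRS = MU_p/MU_s = (1/3)·s/p.
At (21, 22): MRS = 22/63.
That is, one extra unit of p is worth 22/63 units of s at the margin.

MRS = 22/63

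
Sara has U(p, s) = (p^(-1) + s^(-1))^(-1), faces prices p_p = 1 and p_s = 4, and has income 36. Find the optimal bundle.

p* = 12, s* = 6

For CES with ρ = -1, MRS = (s/p)^2.
Tangency: set MRS = p_p/p_s = 1/4 = 0.25.
So (s/p)^2 = 0.25; taking the square root, s/p = 0.5, i.e. s = 0.5·p.
Substitute into the budget 1·p + 4·s = 36: 3·p = 36, so p* = 12 and s* = 0.5·12 = 6.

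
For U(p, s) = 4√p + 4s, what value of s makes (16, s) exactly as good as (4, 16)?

U(4, 16) = 72.
Set U(16, s) = 72 and solve.
With p = 16: √16 = 4, so 4s = 72 − 4·4 = 56 and s = 14.
Check: U(16, 14) = 72.

s = 14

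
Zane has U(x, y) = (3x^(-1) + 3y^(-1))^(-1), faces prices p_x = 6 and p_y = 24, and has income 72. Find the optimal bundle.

x* = 4, y* = 2

For CES with ρ = -1, MRS = (y/x)^2.
Tangency: set MRS = p_x/p_y = 6/24 = 0.25.
So (y/x)^2 = 0.25; taking the square root, y/x = 0.5, i.e. y = 0.5·x.
Substitute into the budget 6·x + 24·y = 72: 18·x = 72, so x* = 4 and y* = 0.5·4 = 2.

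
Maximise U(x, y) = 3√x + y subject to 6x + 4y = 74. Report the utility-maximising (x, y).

x* = 1, y* = 17

MU_x = 3/(2√x), MU_y = 1.
MRS = 3/(2√x) ÷ 1.
Tangency: set MRS = p_x/p_y = 6/4 = 1.5.
MRS depends only on x: 1.5/√x = 1.5 ⇒ √x = 1.5/1.5 = 1 ⇒ x* = 1.
From the budget, 4·y = 74 − 6·1 = 68, so y* = 17.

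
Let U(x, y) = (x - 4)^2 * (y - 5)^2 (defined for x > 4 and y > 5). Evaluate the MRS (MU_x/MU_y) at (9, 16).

MU_x = 2·(x−4)·(y−5)^2, MU_y = 2·(x−4)^2·(y−5).
MRS = (y−5)/(x−4).
At (9, 16): MRS = 2.2.
That is, one extra unit of x is worth 2.2 units of y at the margin.

MRS = 2.2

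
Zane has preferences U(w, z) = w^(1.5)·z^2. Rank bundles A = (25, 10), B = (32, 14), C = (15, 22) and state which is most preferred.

Bundle B

Evaluate utility at each bundle:
U(A) = 12500.000.
U(B) = 35479.790.
U(C) = 28117.859.
Highest utility is B, so B ≻ C ≻ A.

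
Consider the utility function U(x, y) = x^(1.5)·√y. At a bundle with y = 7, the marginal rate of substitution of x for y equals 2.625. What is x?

MU_x = 1.5·√x·√y and MU_y = 0.5·x^(1.5)·y^(-0.5).
MRS = MU_x/MU_y = (3)·y/x.
Substitute y = 7: MRS = 21/x. Setting 21/x = 2.625 gives x = 21/2.625 = 8.

x = 8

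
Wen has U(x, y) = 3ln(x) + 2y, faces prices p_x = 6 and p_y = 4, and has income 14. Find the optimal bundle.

x* = 1, y* = 2

MU_x = 3/x, MU_y = 2.
MRS = 3/x ÷ 2.
Tangency: set MRS = p_x/p_y = 6/4 = 1.5.
MRS depends only on x: 1.5/x = 1.5 ⇒ x* = 1.5/1.5 = 1.
From the budget, 4·y = 14 − 6·1 = 8, so y* = 2.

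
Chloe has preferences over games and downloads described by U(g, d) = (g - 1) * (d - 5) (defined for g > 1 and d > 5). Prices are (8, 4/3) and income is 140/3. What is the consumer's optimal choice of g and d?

g* = 3, d* = 17

MU_g = (d−5), MU_d = (g−1).
MRS = (d−5)/(g−1).
Tangency: set MRS = p_g/p_d = 8/(4/3) = 6.
So (d − 5)/(g − 1) = 6, i.e. (d − 5) = 6·(g − 1).
Rewrite the budget in excess-of-subsistence terms: 8·(g − 1) + (4/3)·(d − 5) = 140/3 − 8·1 − (4/3)·5 = 32.
Substituting, 16·(g − 1) = 32, so g − 1 = 2 and g* = 3.
Then d − 5 = 6·2 = 12, so d* = 17.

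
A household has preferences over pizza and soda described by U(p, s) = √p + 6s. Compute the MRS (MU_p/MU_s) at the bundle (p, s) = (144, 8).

MRS = 1/144

MU_p = 1/(2√p), MU_s = 6.
MRS = 1/(2√p) ÷ 6.
At (144, 8): MRS = 1/144.
So at (144, 8) the consumer would give up 1/144 units of s for one more unit of p.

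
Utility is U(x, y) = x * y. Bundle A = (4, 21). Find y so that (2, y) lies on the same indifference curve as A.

y = 42

U(4, 21) = 84.
Set U(2, y) = 84 and solve.
With x = 2: y = 84/2 = 42.
Check: U(2, 42) = 84.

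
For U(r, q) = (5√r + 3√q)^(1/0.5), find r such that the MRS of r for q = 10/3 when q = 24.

r = 6

For CES with ρ = 0.5, MRS = (5/3)·√(q/r).
Setting (5/3)·√(24/r) = 10/3 gives √(24/r) = 2, so 24/r = 4 and r = 6.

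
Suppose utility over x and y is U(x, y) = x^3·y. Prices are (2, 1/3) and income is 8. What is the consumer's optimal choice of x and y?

MU_x = 3·x^2·y and MU_y = x^3.
MRS = MU_x/MU_y = (3/1)·y/x.
Tangency: set MRS = p_x/p_y = 2/(1/3) = 6.
So (3/1)·y/x = 6, i.e. y = 2·x.
Substitute into the budget 2·x + (1/3)·y = 8: (8/3)·x = 8, so x* = 3.
Then y* = 2·3 = 6.

x* = 3, y* = 6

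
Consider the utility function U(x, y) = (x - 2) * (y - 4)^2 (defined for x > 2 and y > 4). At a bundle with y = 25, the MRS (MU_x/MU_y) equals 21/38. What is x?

x = 21

MU_x = (y−4)^2, MU_y = 2·(x−2)·(y−4).
MRS = (1/2)·(y−4)/(x−2).
Substitute y = 25: MRS = 10.5/(x − 2). Setting this equal to 21/38 gives x − 2 = 10.5/(21/38) = 19, so x = 21.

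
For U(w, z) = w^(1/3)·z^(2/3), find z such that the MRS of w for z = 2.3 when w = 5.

MU_w = 1/3·w^(-2/3)·z^(2/3) and MU_z = 2/3·w^(1/3)·z^(-1/3).
MRS = MU_w/MU_z = (0.5)·z/w.
Substitute w = 5: MRS = z/10. Setting z/10 = 2.3 gives z = 2.3·10 = 23.

z = 23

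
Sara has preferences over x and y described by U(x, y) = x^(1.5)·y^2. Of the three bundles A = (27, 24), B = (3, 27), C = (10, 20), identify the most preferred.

Evaluate utility at each bundle:
U(A) = 80810.562.
U(B) = 3787.995.
U(C) = 12649.111.
Highest utility is A, so A ≻ C ≻ B.

Bundle A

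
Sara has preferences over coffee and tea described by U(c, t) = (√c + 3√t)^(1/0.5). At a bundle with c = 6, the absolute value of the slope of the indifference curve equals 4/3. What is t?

t = 96

For CES with ρ = 0.5, MRS = (1/3)·√(t/c).
Setting (1/3)·√(t/6) = 4/3 gives √(t/6) = 4, so t/6 = 16 and t = 96.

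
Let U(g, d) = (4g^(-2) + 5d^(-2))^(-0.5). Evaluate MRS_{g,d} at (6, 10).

For CES with ρ = -2, MRS = (4/5)·(d/g)^3.
At (6, 10): MRS = 100/27.
The indifference curve has slope −100/27 at this bundle.

MRS = 100/27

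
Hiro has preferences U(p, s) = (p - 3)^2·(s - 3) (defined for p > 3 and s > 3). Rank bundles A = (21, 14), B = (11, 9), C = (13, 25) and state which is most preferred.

Evaluate utility at each bundle:
U(A) = 3564.
U(B) = 384.
U(C) = 2200.
Highest utility is A, so A ≻ C ≻ B.

Bundle A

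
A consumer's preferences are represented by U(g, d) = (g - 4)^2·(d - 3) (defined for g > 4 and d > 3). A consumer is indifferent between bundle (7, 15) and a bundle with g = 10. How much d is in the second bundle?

d = 6

U(7, 15) = 108.
Set U(10, d) = 108 and solve.
With g = 10: (10 − 4)^2 = 36, so (d − 3) = 108/36 = 3.
So d = 3 + 3 = 6.
Check: U(10, 6) = 108.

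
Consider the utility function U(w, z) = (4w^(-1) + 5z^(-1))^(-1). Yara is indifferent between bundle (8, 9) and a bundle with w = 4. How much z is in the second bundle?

U depends on (w, z) only through S = 4w^(-1) + 5z^(-1), so equal utility means equal S. At (8, 9): S = 19/18.
With w = 4: 4·4^(-1) = 1, so 5z^(-1) = 19/18 − 1 = 1/18, i.e. z^(-1) = 1/90.
Hence z = 1/(1/90) = 90.
Check: U(4, 90) = 0.9474.

z = 90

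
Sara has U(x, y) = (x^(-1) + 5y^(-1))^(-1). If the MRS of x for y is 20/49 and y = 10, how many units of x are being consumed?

x = 7

For CES with ρ = -1, MRS = (1/5)·(y/x)^2.
Setting (1/5)·(10/x)^2 = 20/49 gives (10/x)^2 = 100/49, so 10/x = 10/7 and x = 7.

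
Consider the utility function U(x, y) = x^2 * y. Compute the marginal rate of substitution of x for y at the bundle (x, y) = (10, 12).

MRS = 2.4

MU_x = 2·x·y and MU_y = x^2.
MRS = MU_x/MU_y = (2/1)·y/x.
At (10, 12): MRS = 2.4.
So at (10, 12) the consumer would give up 2.4 units of y for one more unit of x.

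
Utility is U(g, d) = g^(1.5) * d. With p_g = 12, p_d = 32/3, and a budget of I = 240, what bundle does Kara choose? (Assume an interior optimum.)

g* = 12, d* = 9

MU_g = 1.5·√g·d and MU_d = g^(1.5).
MRS = MU_g/MU_d = (1.5)·d/g.
Tangency: set MRS = p_g/p_d = 12/(32/3) = 1.125.
So (1.5)·d/g = 1.125, i.e. d = 0.75·g.
Substitute into the budget 12·g + (32/3)·d = 240: 20·g = 240, so g* = 12.
Then d* = 0.75·12 = 9.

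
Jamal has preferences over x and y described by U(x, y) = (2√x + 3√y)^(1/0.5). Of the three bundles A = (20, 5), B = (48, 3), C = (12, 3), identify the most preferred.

Bundle B

Evaluate utility at each bundle:
U(A) = 245.000.
U(B) = 363.000.
U(C) = 147.000.
Highest utility is B, so B ≻ A ≻ C.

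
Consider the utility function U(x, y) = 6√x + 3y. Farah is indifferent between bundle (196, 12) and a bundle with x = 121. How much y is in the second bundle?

y = 18

U(196, 12) = 120.
Set U(121, y) = 120 and solve.
With x = 121: √121 = 11, so 3y = 120 − 6·11 = 54 and y = 18.
Check: U(121, 18) = 120.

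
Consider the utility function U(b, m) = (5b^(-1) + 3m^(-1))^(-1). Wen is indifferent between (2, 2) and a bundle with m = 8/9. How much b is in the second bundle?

b = 8

U depends on (b, m) only through S = 5b^(-1) + 3m^(-1), so equal utility means equal S. At (2, 2): S = 4.
With m = 8/9: 3·(8/9)^(-1) = 3.375, so 5b^(-1) = 4 − 3.375 = 0.625, i.e. b^(-1) = 0.125.
Hence b = 1/0.125 = 8.
Check: U(8, 8/9) = 0.25.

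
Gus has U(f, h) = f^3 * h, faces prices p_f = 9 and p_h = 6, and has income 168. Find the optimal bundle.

MU_f = 3·f^2·h and MU_h = f^3.
MRS = MU_f/MU_h = (3/1)·h/f.
Tangency: set MRS = p_f/p_h = 9/6 = 1.5.
So (3/1)·h/f = 1.5, i.e. h = 0.5·f.
Substitute into the budget 9·f + 6·h = 168: 12·f = 168, so f* = 14.
Then h* = 0.5·14 = 7.

f* = 14, h* = 7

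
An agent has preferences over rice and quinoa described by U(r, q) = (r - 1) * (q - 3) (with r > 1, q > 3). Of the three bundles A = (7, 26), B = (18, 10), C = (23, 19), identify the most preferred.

Evaluate utility at each bundle:
U(A) = 138.
U(B) = 119.
U(C) = 352.
Highest utility is C, so C ≻ A ≻ B.

Bundle C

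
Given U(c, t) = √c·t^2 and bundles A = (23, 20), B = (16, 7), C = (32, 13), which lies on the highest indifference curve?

Bundle A

Evaluate utility at each bundle:
U(A) = 1918.333.
U(B) = 196.000.
U(C) = 956.008.
Highest utility is A, so A ≻ C ≻ B.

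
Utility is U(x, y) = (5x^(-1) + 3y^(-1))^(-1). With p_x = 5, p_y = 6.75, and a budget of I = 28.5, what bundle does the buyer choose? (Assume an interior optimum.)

For CES with ρ = -1, MRS = (5/3)·(y/x)^2.
Tangency: set MRS = p_x/p_y = 5/6.75 = 20/27.
So (y/x)^2 = 4/9; taking the square root, y/x = 2/3, i.e. y = (2/3)·x.
Substitute into the budget 5·x + 6.75·y = 28.5: 9.5·x = 28.5, so x* = 3 and y* = (2/3)·3 = 2.

x* = 3, y* = 2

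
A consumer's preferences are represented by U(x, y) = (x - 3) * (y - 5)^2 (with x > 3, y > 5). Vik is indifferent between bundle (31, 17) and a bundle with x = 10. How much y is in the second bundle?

U(31, 17) = 4032.
Set U(10, y) = 4032 and solve.
With x = 10: (10 − 3) = 7, so (y − 5)^2 = 4032/7 = 576.
Taking the square root (with y > 5): y − 5 = 24, so y = 29.
Check: U(10, 29) = 4032.

y = 29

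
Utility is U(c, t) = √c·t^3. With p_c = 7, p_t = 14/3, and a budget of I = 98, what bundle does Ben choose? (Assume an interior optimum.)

c* = 2, t* = 18

MU_c = 0.5·c^(-0.5)·t^3 and MU_t = 3·√c·t^2.
MRS = MU_c/MU_t = (1/6)·t/c.
Tangency: set MRS = p_c/p_t = 7/(14/3) = 1.5.
So (1/6)·t/c = 1.5, i.e. t = 9·c.
Substitute into the budget 7·c + (14/3)·t = 98: 49·c = 98, so c* = 2.
Then t* = 9·2 = 18.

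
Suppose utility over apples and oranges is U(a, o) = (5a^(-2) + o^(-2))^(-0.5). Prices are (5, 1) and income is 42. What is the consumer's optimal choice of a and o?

For CES with ρ = -2, MRS = (5/1)·(o/a)^3.
Tangency: set MRS = p_a/p_o = 5/1 = 5.
So (o/a)^3 = 1; taking the cube root, o/a = 1, i.e. o = a.
Substitute into the budget 5·a + 1·o = 42: 6·a = 42, so a* = 7 and o* = 7.

a* = 7, o* = 7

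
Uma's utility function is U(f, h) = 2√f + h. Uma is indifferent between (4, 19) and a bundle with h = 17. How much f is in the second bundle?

f = 9

U(4, 19) = 23.
Set U(f, 17) = 23 and solve.
With h = 17: 2√f = 23 − 17 = 6, so √f = 3 and f = 9.
Check: U(9, 17) = 23.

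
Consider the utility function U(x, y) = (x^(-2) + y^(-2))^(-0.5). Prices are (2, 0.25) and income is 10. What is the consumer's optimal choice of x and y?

For CES with ρ = -2, MRS = (y/x)^3.
Tangency: set MRS = p_x/p_y = 2/0.25 = 8.
So (y/x)^3 = 8; taking the cube root, y/x = 2, i.e. y = 2·x.
Substitute into the budget 2·x + 0.25·y = 10: 2.5·x = 10, so x* = 4 and y* = 2·4 = 8.

x* = 4, y* = 8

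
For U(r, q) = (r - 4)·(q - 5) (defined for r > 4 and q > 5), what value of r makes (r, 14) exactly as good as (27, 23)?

r = 50

U(27, 23) = 414.
Set U(r, 14) = 414 and solve.
With q = 14: (14 − 5) = 9, so (r − 4) = 414/9 = 46.
So r = 4 + 46 = 50.
Check: U(50, 14) = 414.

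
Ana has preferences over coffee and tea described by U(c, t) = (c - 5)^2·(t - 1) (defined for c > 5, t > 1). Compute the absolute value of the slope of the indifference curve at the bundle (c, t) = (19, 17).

MU_c = 2·(c−5)·(t−1), MU_t = (c−5)^2.
MRS = (2/1)·(t−1)/(c−5).
At (19, 17): MRS = 16/7.
That is, one extra unit of c is worth 16/7 units of t at the margin.

MRS = 16/7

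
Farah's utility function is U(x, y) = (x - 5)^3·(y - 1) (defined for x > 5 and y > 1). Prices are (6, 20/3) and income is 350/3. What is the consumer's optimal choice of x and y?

MU_x = 3·(x−5)^2·(y−1), MU_y = (x−5)^3.
MRS = (3/1)·(y−1)/(x−5).
Tangency: set MRS = p_x/p_y = 6/(20/3) = 0.9.
So (3/1)·(y − 1)/(x − 5) = 0.9, i.e. (y − 1) = 0.3·(x − 5).
Rewrite the budget in excess-of-subsistence terms: 6·(x − 5) + (20/3)·(y − 1) = 350/3 − 6·5 − (20/3)·1 = 80.
Substituting, 8·(x − 5) = 80, so x − 5 = 10 and x* = 15.
Then y − 1 = 0.3·10 = 3, so y* = 4.

x* = 15, y* = 4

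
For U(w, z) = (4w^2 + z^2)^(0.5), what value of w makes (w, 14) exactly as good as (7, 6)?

w = 3

U depends on (w, z) only through S = 4w^2 + z^2, so equal utility means equal S. At (7, 6): S = 232.
With z = 14: 14^2 = 196, so 4w^2 = 232 − 196 = 36, i.e. w^2 = 9.
Hence w = √9 = 3.
Check: U(3, 14) = 15.2315.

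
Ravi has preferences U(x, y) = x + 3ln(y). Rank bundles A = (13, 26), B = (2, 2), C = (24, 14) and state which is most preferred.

Evaluate utility at each bundle:
U(A) = 22.774.
U(B) = 4.079.
U(C) = 31.917.
Highest utility is C, so C ≻ A ≻ B.

Bundle C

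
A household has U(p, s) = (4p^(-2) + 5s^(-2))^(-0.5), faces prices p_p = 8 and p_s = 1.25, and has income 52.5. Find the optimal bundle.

p* = 5, s* = 10

For CES with ρ = -2, MRS = (4/5)·(s/p)^3.
Tangency: set MRS = p_p/p_s = 8/1.25 = 6.4.
So (s/p)^3 = 8; taking the cube root, s/p = 2, i.e. s = 2·p.
Substitute into the budget 8·p + 1.25·s = 52.5: 10.5·p = 52.5, so p* = 5 and s* = 2·5 = 10.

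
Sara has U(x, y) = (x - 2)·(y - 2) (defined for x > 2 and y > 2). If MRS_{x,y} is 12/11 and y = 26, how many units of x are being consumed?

MU_x = (y−2), MU_y = (x−2).
MRS = (y−2)/(x−2).
Substitute y = 26: MRS = 24/(x − 2). Setting this equal to 12/11 gives x − 2 = 24/(12/11) = 22, so x = 24.

x = 24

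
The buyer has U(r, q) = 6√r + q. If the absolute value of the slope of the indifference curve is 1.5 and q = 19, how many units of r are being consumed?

MU_r = 6/(2√r), MU_q = 1.
MRS = 6/(2√r) ÷ 1.
MRS depends only on r: 3/√r = 1.5 ⇒ √r = 3/1.5 = 2 ⇒ r = 4.

r = 4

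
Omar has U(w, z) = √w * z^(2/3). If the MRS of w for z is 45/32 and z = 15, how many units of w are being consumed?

w = 8

MU_w = 0.5·w^(-0.5)·z^(2/3) and MU_z = 2/3·√w·z^(-1/3).
MRS = MU_w/MU_z = (0.75)·z/w.
Substitute z = 15: MRS = 11.25/w. Setting 11.25/w = 45/32 gives w = 11.25/(45/32) = 8.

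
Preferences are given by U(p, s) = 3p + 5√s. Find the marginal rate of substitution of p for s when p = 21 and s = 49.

MU_p = 3, MU_s = 5/(2√s).
MRS = 3 ÷ (5/(2√s)).
At (21, 49): MRS = 8.4.
The indifference curve has slope −8.4 at this bundle.

MRS = 8.4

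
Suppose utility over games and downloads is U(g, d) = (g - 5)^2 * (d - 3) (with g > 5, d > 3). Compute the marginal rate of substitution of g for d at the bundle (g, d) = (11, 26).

MRS = 23/3

MU_g = 2·(g−5)·(d−3), MU_d = (g−5)^2.
MRS = (2/1)·(d−3)/(g−5).
At (11, 26): MRS = 23/3.
The indifference curve has slope −23/3 at this bundle.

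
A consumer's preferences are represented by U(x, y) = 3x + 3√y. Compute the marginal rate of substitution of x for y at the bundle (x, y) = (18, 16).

MRS = 8

MU_x = 3, MU_y = 3/(2√y).
MRS = 3 ÷ (3/(2√y)).
At (18, 16): MRS = 8.
The indifference curve has slope −8 at this bundle.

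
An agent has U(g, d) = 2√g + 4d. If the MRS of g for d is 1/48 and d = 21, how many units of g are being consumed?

g = 144

MU_g = 2/(2√g), MU_d = 4.
MRS = 2/(2√g) ÷ 4.
MRS depends only on g: 0.25/√g = 1/48 ⇒ √g = 0.25/(1/48) = 12 ⇒ g = 144.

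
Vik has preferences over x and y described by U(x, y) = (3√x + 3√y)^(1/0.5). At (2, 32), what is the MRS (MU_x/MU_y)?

For CES with ρ = 0.5, MRS = √(y/x).
At (2, 32): MRS = 4.
So at (2, 32) the consumer would give up 4 units of y for one more unit of x.

MRS = 4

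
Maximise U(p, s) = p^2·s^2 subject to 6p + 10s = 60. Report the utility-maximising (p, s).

MU_p = 2·p·s^2 and MU_s = 2·p^2·s.
MRS = MU_p/MU_s = s/p.
Tangency: set MRS = p_p/p_s = 6/10 = 0.6.
So s/p = 0.6, i.e. s = 0.6·p.
Substitute into the budget 6·p + 10·s = 60: 12·p = 60, so p* = 5.
Then s* = 0.6·5 = 3.

p* = 5, s* = 3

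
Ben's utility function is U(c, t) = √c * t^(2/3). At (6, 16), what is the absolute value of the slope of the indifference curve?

MRS = 2

MU_c = 0.5·c^(-0.5)·t^(2/3) and MU_t = 2/3·√c·t^(-1/3).
MRS = MU_c/MU_t = (0.75)·t/c.
At (6, 16): MRS = 2.
The indifference curve has slope −2 at this bundle.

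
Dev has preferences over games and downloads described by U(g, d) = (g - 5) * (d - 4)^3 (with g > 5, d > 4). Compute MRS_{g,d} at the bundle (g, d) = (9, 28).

MRS = 2

MU_g = (d−4)^3, MU_d = 3·(g−5)·(d−4)^2.
MRS = (1/3)·(d−4)/(g−5).
At (9, 28): MRS = 2.
The indifference curve has slope −2 at this bundle.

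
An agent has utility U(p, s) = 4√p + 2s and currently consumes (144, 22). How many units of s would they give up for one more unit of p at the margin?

MU_p = 4/(2√p), MU_s = 2.
MRS = 4/(2√p) ÷ 2.
At (144, 22): MRS = 1/12.
So at (144, 22) the consumer would give up 1/12 units of s for one more unit of p.

MRS = 1/12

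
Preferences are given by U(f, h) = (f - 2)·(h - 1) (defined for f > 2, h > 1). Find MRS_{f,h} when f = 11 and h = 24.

MRS = 23/9

MU_f = (h−1), MU_h = (f−2).
MRS = (h−1)/(f−2).
At (11, 24): MRS = 23/9.
The indifference curve has slope −23/9 at this bundle.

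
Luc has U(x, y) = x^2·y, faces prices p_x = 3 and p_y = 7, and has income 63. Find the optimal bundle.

x* = 14, y* = 3

MU_x = 2·x·y and MU_y = x^2.
MRS = MU_x/MU_y = (2/1)·y/x.
Tangency: set MRS = p_x/p_y = 3/7.
So (2/1)·y/x = 3/7, i.e. y = (3/14)·x.
Substitute into the budget 3·x + 7·y = 63: 4.5·x = 63, so x* = 14.
Then y* = (3/14)·14 = 3.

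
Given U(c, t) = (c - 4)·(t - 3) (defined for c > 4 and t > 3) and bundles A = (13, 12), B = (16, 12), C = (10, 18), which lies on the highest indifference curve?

Evaluate utility at each bundle:
U(A) = 81.
U(B) = 108.
U(C) = 90.
Highest utility is B, so B ≻ C ≻ A.

Bundle B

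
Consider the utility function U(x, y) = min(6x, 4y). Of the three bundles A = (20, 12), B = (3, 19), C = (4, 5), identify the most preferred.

Evaluate utility at each bundle:
U(A) = 48.
U(B) = 18.
U(C) = 20.
Highest utility is A, so A ≻ C ≻ B.

Bundle A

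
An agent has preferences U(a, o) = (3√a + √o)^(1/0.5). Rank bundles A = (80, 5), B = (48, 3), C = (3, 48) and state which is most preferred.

Evaluate utility at each bundle:
U(A) = 845.000.
U(B) = 507.000.
U(C) = 147.000.
Highest utility is A, so A ≻ B ≻ C.

Bundle A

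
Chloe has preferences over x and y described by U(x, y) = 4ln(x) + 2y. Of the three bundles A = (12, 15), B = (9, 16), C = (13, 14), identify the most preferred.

Bundle B

Evaluate utility at each bundle:
U(A) = 39.940.
U(B) = 40.789.
U(C) = 38.260.
Highest utility is B, so B ≻ A ≻ C.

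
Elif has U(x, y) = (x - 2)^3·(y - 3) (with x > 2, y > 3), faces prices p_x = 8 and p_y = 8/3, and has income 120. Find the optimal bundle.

x* = 11, y* = 12

MU_x = 3·(x−2)^2·(y−3), MU_y = (x−2)^3.
MRS = (3/1)·(y−3)/(x−2).
Tangency: set MRS = p_x/p_y = 8/(8/3) = 3.
So (3/1)·(y − 3)/(x − 2) = 3, i.e. (y − 3) = (x − 2).
Rewrite the budget in excess-of-subsistence terms: 8·(x − 2) + (8/3)·(y − 3) = 120 − 8·2 − (8/3)·3 = 96.
Substituting, (32/3)·(x − 2) = 96, so x − 2 = 9 and x* = 11.
Then y − 3 = 9, so y* = 12.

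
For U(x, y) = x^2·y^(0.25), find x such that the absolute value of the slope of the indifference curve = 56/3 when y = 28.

MU_x = 2·x·y^(0.25) and MU_y = 0.25·x^2·y^(-0.75).
MRS = MU_x/MU_y = (8)·y/x.
Substitute y = 28: MRS = 224/x. Setting 224/x = 56/3 gives x = 224/(56/3) = 12.

x = 12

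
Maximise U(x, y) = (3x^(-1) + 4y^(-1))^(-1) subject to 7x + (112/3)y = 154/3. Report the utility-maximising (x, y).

For CES with ρ = -1, MRS = (3/4)·(y/x)^2.
Tangency: set MRS = p_x/p_y = 7/(112/3) = 3/16.
So (y/x)^2 = 0.25; taking the square root, y/x = 0.5, i.e. y = 0.5·x.
Substitute into the budget 7·x + (112/3)·y = 154/3: (77/3)·x = 154/3, so x* = 2 and y* = 0.5·2 = 1.

x* = 2, y* = 1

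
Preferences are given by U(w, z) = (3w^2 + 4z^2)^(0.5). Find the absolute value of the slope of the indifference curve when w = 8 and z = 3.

For CES with ρ = 2, MRS = (3/4)·(z/w)^(-1).
At (8, 3): MRS = 2.
The indifference curve has slope −2 at this bundle.

MRS = 2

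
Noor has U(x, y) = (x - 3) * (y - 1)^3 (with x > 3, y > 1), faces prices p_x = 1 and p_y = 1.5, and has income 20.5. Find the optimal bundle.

MU_x = (y−1)^3, MU_y = 3·(x−3)·(y−1)^2.
MRS = (1/3)·(y−1)/(x−3).
Tangency: set MRS = p_x/p_y = 1/1.5 = 2/3.
So (1/3)·(y − 1)/(x − 3) = 2/3, i.e. (y − 1) = 2·(x − 3).
Rewrite the budget in excess-of-subsistence terms: 1·(x − 3) + 1.5·(y − 1) = 20.5 − 1·3 − 1.5·1 = 16.
Substituting, 4·(x − 3) = 16, so x − 3 = 4 and x* = 7.
Then y − 1 = 2·4 = 8, so y* = 9.

x* = 7, y* = 9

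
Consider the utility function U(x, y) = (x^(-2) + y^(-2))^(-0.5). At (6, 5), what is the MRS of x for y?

For CES with ρ = -2, MRS = (y/x)^3.
At (6, 5): MRS = 125/216.
So at (6, 5) the consumer would give up 125/216 units of y for one more unit of x.

MRS = 125/216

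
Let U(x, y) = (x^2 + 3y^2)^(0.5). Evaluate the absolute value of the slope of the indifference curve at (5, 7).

For CES with ρ = 2, MRS = (1/3)·(y/x)^(-1).
At (5, 7): MRS = 5/21.
So at (5, 7) the consumer would give up 5/21 units of y for one more unit of x.

MRS = 5/21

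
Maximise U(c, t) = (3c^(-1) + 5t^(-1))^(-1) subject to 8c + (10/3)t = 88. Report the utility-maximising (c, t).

For CES with ρ = -1, MRS = (3/5)·(t/c)^2.
Tangency: set MRS = p_c/p_t = 8/(10/3) = 2.4.
So (t/c)^2 = 4; taking the square root, t/c = 2, i.e. t = 2·c.
Substitute into the budget 8·c + (10/3)·t = 88: (44/3)·c = 88, so c* = 6 and t* = 2·6 = 12.

c* = 6, t* = 12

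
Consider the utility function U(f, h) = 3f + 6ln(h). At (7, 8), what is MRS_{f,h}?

MU_f = 3, MU_h = 6/h.
MRS = 3 ÷ (6/h).
At (7, 8): MRS = 4.
That is, one extra unit of f is worth 4 units of h at the margin.

MRS = 4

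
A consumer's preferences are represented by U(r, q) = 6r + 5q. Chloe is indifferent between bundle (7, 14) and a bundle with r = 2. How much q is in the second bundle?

q = 20

U(7, 14) = 112.
Set U(2, q) = 112 and solve.
6·2 + 5q = 112 ⇒ 5q = 100 ⇒ q = 20.
Check: U(2, 20) = 112.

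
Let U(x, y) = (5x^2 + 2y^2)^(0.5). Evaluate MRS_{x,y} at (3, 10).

MRS = 0.75

For CES with ρ = 2, MRS = (5/2)·(y/x)^(-1).
At (3, 10): MRS = 0.75.
That is, one extra unit of x is worth 0.75 units of y at the margin.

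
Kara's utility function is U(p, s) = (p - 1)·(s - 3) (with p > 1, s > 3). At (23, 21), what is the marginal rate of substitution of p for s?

MU_p = (s−3), MU_s = (p−1).
MRS = (s−3)/(p−1).
At (23, 21): MRS = 9/11.
The indifference curve has slope −9/11 at this bundle.

MRS = 9/11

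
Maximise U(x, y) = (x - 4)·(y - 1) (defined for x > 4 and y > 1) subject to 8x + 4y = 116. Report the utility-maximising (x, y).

MU_x = (y−1), MU_y = (x−4).
MRS = (y−1)/(x−4).
Tangency: set MRS = p_x/p_y = 8/4 = 2.
So (y − 1)/(x − 4) = 2, i.e. (y − 1) = 2·(x − 4).
Rewrite the budget in excess-of-subsistence terms: 8·(x − 4) + 4·(y − 1) = 116 − 8·4 − 4·1 = 80.
Substituting, 16·(x − 4) = 80, so x − 4 = 5 and x* = 9.
Then y − 1 = 2·5 = 10, so y* = 11.

x* = 9, y* = 11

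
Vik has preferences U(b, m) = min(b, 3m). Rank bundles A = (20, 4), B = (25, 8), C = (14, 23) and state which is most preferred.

Evaluate utility at each bundle:
U(A) = 12.
U(B) = 24.
U(C) = 14.
Highest utility is B, so B ≻ C ≻ A.

Bundle B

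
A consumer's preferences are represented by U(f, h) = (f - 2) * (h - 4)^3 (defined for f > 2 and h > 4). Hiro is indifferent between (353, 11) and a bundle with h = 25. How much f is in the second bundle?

f = 15

U(353, 11) = 120393.
Set U(f, 25) = 120393 and solve.
With h = 25: (25 − 4)^3 = 9261, so (f − 2) = 120393/9261 = 13.
So f = 2 + 13 = 15.
Check: U(15, 25) = 120393.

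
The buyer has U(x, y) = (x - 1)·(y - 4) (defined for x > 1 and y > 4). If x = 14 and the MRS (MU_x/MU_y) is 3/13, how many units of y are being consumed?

y = 7

MU_x = (y−4), MU_y = (x−1).
MRS = (y−4)/(x−1).
Substitute x = 14: MRS = (y − 4)/13. Setting this equal to 3/13 gives y − 4 = (3/13)·13 = 3, so y = 7.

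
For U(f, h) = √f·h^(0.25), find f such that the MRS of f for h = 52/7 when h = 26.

MU_f = 0.5·f^(-0.5)·h^(0.25) and MU_h = 0.25·√f·h^(-0.75).
MRS = MU_f/MU_h = (2)·h/f.
Substitute h = 26: MRS = 52/f. Setting 52/f = 52/7 gives f = 52/(52/7) = 7.

f = 7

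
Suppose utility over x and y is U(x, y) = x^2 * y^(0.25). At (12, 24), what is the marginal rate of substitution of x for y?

MRS = 16

MU_x = 2·x·y^(0.25) and MU_y = 0.25·x^2·y^(-0.75).
MRS = MU_x/MU_y = (8)·y/x.
At (12, 24): MRS = 16.
That is, one extra unit of x is worth 16 units of y at the margin.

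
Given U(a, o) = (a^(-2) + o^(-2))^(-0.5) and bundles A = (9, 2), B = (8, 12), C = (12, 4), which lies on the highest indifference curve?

Bundle B

Evaluate utility at each bundle:
U(A) = 1.952.
U(B) = 6.656.
U(C) = 3.795.
Highest utility is B, so B ≻ C ≻ A.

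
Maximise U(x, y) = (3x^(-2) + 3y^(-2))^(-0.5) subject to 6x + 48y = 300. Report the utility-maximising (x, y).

For CES with ρ = -2, MRS = (y/x)^3.
Tangency: set MRS = p_x/p_y = 6/48 = 0.125.
So (y/x)^3 = 0.125; taking the cube root, y/x = 0.5, i.e. y = 0.5·x.
Substitute into the budget 6·x + 48·y = 300: 30·x = 300, so x* = 10 and y* = 0.5·10 = 5.

x* = 10, y* = 5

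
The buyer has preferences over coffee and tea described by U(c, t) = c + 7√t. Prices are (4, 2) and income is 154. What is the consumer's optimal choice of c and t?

c* = 14, t* = 49

MU_c = 1, MU_t = 7/(2√t).
MRS = 1 ÷ (7/(2√t)).
Tangency: set MRS = p_c/p_t = 4/2 = 2.
MRS depends only on t: (2/7)·√t = 2 ⇒ √t = 2/(2/7) = 7 ⇒ t* = 49.
From the budget, 4·c = 154 − 2·49 = 56, so c* = 14.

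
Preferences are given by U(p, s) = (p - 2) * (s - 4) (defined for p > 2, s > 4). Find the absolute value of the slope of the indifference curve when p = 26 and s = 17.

MRS = 13/24

MU_p = (s−4), MU_s = (p−2).
MRS = (s−4)/(p−2).
At (26, 17): MRS = 13/24.
That is, one extra unit of p is worth 13/24 units of s at the margin.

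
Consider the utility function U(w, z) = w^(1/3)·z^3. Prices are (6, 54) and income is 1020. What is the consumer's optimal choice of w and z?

MU_w = 1/3·w^(-2/3)·z^3 and MU_z = 3·w^(1/3)·z^2.
MRS = MU_w/MU_z = (1/9)·z/w.
Tangency: set MRS = p_w/p_z = 6/54 = 1/9.
So (1/9)·z/w = 1/9, i.e. z = w.
Substitute into the budget 6·w + 54·z = 1020: 60·w = 1020, so w* = 17.
Then z* = 17.

w* = 17, z* = 17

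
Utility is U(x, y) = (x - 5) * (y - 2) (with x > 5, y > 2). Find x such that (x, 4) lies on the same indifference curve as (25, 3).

x = 15

U(25, 3) = 20.
Set U(x, 4) = 20 and solve.
With y = 4: (4 − 2) = 2, so (x − 5) = 20/2 = 10.
So x = 5 + 10 = 15.
Check: U(15, 4) = 20.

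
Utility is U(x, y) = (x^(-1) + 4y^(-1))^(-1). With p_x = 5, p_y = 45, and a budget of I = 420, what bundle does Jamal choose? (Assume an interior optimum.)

x* = 12, y* = 8

For CES with ρ = -1, MRS = (1/4)·(y/x)^2.
Tangency: set MRS = p_x/p_y = 5/45 = 1/9.
So (y/x)^2 = 4/9; taking the square root, y/x = 2/3, i.e. y = (2/3)·x.
Substitute into the budget 5·x + 45·y = 420: 35·x = 420, so x* = 12 and y* = (2/3)·12 = 8.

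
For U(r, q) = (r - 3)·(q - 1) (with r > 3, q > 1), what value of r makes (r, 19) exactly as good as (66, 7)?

U(66, 7) = 378.
Set U(r, 19) = 378 and solve.
With q = 19: (19 − 1) = 18, so (r − 3) = 378/18 = 21.
So r = 3 + 21 = 24.
Check: U(24, 19) = 378.

r = 24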